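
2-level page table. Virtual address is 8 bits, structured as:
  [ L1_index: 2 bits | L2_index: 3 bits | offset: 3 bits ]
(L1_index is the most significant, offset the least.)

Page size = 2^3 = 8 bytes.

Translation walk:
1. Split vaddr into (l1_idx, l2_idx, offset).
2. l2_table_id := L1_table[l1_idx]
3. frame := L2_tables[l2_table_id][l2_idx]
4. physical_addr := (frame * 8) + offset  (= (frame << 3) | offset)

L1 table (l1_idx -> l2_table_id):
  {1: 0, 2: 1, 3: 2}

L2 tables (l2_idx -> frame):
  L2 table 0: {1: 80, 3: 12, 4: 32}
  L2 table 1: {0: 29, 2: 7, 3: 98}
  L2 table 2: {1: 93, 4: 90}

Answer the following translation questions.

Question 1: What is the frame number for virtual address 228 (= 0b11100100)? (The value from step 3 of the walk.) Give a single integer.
vaddr = 228: l1_idx=3, l2_idx=4
L1[3] = 2; L2[2][4] = 90

Answer: 90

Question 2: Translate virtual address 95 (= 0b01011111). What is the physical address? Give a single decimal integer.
Answer: 103

Derivation:
vaddr = 95 = 0b01011111
Split: l1_idx=1, l2_idx=3, offset=7
L1[1] = 0
L2[0][3] = 12
paddr = 12 * 8 + 7 = 103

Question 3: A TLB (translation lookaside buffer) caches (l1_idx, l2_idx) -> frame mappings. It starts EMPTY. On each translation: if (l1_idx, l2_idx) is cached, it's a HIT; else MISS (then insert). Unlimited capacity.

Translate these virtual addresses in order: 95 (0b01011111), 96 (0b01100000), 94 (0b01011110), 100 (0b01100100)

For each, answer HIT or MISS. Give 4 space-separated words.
Answer: MISS MISS HIT HIT

Derivation:
vaddr=95: (1,3) not in TLB -> MISS, insert
vaddr=96: (1,4) not in TLB -> MISS, insert
vaddr=94: (1,3) in TLB -> HIT
vaddr=100: (1,4) in TLB -> HIT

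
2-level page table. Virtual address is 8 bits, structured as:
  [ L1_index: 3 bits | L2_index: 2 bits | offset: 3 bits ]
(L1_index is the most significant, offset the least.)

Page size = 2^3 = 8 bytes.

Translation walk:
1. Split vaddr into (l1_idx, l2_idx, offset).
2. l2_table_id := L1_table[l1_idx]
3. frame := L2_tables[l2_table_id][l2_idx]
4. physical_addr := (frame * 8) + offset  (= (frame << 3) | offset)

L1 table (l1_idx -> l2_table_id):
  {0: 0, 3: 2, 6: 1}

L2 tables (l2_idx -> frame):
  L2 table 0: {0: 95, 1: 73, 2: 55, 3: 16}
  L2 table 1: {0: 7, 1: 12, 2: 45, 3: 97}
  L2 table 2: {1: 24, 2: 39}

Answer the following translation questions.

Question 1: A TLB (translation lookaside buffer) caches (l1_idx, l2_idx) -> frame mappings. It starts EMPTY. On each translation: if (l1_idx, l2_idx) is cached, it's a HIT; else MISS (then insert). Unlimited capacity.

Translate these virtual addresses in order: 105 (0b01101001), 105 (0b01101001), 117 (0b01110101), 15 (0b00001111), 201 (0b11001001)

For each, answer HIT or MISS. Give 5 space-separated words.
Answer: MISS HIT MISS MISS MISS

Derivation:
vaddr=105: (3,1) not in TLB -> MISS, insert
vaddr=105: (3,1) in TLB -> HIT
vaddr=117: (3,2) not in TLB -> MISS, insert
vaddr=15: (0,1) not in TLB -> MISS, insert
vaddr=201: (6,1) not in TLB -> MISS, insert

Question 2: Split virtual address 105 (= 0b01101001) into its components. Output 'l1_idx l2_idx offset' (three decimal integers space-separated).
Answer: 3 1 1

Derivation:
vaddr = 105 = 0b01101001
  top 3 bits -> l1_idx = 3
  next 2 bits -> l2_idx = 1
  bottom 3 bits -> offset = 1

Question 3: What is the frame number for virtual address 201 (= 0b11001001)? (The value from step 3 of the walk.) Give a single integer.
vaddr = 201: l1_idx=6, l2_idx=1
L1[6] = 1; L2[1][1] = 12

Answer: 12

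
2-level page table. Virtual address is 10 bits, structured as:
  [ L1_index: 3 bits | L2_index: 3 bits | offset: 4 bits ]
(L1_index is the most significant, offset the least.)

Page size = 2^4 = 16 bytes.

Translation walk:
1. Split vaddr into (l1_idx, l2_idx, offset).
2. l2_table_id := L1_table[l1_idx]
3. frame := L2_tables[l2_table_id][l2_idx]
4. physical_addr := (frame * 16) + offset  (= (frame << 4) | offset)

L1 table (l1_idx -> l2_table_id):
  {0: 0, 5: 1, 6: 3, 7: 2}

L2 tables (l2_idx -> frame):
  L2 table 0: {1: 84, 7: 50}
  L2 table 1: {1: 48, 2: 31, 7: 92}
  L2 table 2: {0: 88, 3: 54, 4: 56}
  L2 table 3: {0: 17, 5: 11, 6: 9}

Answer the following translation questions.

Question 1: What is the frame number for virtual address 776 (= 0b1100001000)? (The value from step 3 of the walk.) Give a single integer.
Answer: 17

Derivation:
vaddr = 776: l1_idx=6, l2_idx=0
L1[6] = 3; L2[3][0] = 17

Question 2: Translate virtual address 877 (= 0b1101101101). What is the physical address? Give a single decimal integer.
vaddr = 877 = 0b1101101101
Split: l1_idx=6, l2_idx=6, offset=13
L1[6] = 3
L2[3][6] = 9
paddr = 9 * 16 + 13 = 157

Answer: 157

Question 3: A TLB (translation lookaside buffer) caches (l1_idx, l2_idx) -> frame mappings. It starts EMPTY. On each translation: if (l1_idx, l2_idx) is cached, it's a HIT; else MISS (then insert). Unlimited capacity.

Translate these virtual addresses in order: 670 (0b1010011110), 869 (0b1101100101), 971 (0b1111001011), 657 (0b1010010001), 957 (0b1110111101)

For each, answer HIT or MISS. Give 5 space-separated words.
Answer: MISS MISS MISS HIT MISS

Derivation:
vaddr=670: (5,1) not in TLB -> MISS, insert
vaddr=869: (6,6) not in TLB -> MISS, insert
vaddr=971: (7,4) not in TLB -> MISS, insert
vaddr=657: (5,1) in TLB -> HIT
vaddr=957: (7,3) not in TLB -> MISS, insert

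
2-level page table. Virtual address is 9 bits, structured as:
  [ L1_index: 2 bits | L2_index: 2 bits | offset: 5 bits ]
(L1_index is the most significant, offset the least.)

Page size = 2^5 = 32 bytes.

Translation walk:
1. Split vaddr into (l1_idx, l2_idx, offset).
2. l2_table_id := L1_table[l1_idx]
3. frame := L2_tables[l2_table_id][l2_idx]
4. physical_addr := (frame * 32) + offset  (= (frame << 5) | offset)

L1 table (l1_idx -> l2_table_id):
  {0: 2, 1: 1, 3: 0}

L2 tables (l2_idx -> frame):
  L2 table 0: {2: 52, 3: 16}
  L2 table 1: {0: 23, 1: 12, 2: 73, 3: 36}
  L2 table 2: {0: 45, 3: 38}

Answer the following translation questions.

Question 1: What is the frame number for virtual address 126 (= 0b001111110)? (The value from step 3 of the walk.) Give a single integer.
vaddr = 126: l1_idx=0, l2_idx=3
L1[0] = 2; L2[2][3] = 38

Answer: 38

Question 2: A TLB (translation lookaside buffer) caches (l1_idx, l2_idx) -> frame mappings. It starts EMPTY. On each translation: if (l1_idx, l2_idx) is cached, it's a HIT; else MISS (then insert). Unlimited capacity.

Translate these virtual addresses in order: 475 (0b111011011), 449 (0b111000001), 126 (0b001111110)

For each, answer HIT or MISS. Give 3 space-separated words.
Answer: MISS HIT MISS

Derivation:
vaddr=475: (3,2) not in TLB -> MISS, insert
vaddr=449: (3,2) in TLB -> HIT
vaddr=126: (0,3) not in TLB -> MISS, insert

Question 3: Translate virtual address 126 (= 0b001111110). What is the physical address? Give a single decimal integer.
Answer: 1246

Derivation:
vaddr = 126 = 0b001111110
Split: l1_idx=0, l2_idx=3, offset=30
L1[0] = 2
L2[2][3] = 38
paddr = 38 * 32 + 30 = 1246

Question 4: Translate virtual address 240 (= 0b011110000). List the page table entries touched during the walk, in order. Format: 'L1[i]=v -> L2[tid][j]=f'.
Answer: L1[1]=1 -> L2[1][3]=36

Derivation:
vaddr = 240 = 0b011110000
Split: l1_idx=1, l2_idx=3, offset=16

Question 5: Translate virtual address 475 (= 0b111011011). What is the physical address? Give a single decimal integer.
Answer: 1691

Derivation:
vaddr = 475 = 0b111011011
Split: l1_idx=3, l2_idx=2, offset=27
L1[3] = 0
L2[0][2] = 52
paddr = 52 * 32 + 27 = 1691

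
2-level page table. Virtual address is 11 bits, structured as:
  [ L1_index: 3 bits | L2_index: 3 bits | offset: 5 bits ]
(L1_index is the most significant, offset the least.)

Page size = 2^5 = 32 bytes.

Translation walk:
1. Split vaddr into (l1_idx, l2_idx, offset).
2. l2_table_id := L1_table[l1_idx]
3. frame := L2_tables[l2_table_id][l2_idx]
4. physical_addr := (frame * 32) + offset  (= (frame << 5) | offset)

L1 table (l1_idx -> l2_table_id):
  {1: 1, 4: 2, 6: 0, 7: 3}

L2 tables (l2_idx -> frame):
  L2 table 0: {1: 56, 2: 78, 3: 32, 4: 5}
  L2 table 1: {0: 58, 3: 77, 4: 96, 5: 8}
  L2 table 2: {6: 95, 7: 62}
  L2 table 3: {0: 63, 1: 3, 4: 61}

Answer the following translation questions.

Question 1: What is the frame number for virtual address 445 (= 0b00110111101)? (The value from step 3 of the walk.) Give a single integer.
vaddr = 445: l1_idx=1, l2_idx=5
L1[1] = 1; L2[1][5] = 8

Answer: 8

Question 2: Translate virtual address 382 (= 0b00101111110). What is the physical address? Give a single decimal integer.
vaddr = 382 = 0b00101111110
Split: l1_idx=1, l2_idx=3, offset=30
L1[1] = 1
L2[1][3] = 77
paddr = 77 * 32 + 30 = 2494

Answer: 2494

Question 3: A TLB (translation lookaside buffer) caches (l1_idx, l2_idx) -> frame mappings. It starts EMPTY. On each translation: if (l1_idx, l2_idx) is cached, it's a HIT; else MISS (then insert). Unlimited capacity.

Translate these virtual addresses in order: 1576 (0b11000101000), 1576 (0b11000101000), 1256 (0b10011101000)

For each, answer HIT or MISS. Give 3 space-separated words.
vaddr=1576: (6,1) not in TLB -> MISS, insert
vaddr=1576: (6,1) in TLB -> HIT
vaddr=1256: (4,7) not in TLB -> MISS, insert

Answer: MISS HIT MISS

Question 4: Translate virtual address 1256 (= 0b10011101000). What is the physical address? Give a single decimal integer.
vaddr = 1256 = 0b10011101000
Split: l1_idx=4, l2_idx=7, offset=8
L1[4] = 2
L2[2][7] = 62
paddr = 62 * 32 + 8 = 1992

Answer: 1992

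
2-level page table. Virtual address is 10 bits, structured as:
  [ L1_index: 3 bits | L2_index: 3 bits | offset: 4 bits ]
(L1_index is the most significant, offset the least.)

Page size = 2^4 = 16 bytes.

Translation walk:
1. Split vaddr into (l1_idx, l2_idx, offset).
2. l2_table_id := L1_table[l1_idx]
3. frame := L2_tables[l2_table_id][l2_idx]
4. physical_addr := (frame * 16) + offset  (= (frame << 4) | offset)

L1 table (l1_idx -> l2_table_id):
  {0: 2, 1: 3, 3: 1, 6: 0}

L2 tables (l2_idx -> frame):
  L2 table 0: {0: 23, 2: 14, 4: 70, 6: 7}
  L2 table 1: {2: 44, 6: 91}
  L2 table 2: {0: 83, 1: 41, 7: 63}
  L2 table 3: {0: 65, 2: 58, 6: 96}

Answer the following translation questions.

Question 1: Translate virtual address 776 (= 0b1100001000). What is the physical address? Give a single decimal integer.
Answer: 376

Derivation:
vaddr = 776 = 0b1100001000
Split: l1_idx=6, l2_idx=0, offset=8
L1[6] = 0
L2[0][0] = 23
paddr = 23 * 16 + 8 = 376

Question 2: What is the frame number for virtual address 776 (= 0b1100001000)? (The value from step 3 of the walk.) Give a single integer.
vaddr = 776: l1_idx=6, l2_idx=0
L1[6] = 0; L2[0][0] = 23

Answer: 23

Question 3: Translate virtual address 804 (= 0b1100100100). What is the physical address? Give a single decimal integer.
vaddr = 804 = 0b1100100100
Split: l1_idx=6, l2_idx=2, offset=4
L1[6] = 0
L2[0][2] = 14
paddr = 14 * 16 + 4 = 228

Answer: 228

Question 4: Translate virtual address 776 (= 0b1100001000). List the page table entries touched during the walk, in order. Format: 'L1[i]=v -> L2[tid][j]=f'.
Answer: L1[6]=0 -> L2[0][0]=23

Derivation:
vaddr = 776 = 0b1100001000
Split: l1_idx=6, l2_idx=0, offset=8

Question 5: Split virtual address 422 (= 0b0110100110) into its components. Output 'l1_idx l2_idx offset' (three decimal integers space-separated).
vaddr = 422 = 0b0110100110
  top 3 bits -> l1_idx = 3
  next 3 bits -> l2_idx = 2
  bottom 4 bits -> offset = 6

Answer: 3 2 6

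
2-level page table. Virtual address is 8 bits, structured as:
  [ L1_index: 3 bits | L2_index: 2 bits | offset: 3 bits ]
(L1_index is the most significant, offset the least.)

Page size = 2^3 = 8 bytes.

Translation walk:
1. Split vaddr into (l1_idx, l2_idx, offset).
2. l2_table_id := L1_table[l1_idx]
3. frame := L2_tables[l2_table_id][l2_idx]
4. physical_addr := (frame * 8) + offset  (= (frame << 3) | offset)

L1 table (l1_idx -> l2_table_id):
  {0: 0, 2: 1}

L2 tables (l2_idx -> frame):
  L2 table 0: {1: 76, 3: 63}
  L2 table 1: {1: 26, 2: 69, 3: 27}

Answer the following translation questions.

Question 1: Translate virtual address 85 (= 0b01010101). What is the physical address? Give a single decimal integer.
Answer: 557

Derivation:
vaddr = 85 = 0b01010101
Split: l1_idx=2, l2_idx=2, offset=5
L1[2] = 1
L2[1][2] = 69
paddr = 69 * 8 + 5 = 557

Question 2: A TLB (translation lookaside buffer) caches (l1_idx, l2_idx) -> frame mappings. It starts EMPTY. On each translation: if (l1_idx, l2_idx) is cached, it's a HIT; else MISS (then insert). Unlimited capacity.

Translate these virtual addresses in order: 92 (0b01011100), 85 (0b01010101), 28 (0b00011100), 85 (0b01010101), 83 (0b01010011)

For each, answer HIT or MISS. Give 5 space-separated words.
vaddr=92: (2,3) not in TLB -> MISS, insert
vaddr=85: (2,2) not in TLB -> MISS, insert
vaddr=28: (0,3) not in TLB -> MISS, insert
vaddr=85: (2,2) in TLB -> HIT
vaddr=83: (2,2) in TLB -> HIT

Answer: MISS MISS MISS HIT HIT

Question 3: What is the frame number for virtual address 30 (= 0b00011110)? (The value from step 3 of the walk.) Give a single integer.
vaddr = 30: l1_idx=0, l2_idx=3
L1[0] = 0; L2[0][3] = 63

Answer: 63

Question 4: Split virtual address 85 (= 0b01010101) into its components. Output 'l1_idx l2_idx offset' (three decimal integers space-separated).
vaddr = 85 = 0b01010101
  top 3 bits -> l1_idx = 2
  next 2 bits -> l2_idx = 2
  bottom 3 bits -> offset = 5

Answer: 2 2 5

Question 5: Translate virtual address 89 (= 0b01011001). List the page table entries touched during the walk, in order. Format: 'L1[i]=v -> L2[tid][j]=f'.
Answer: L1[2]=1 -> L2[1][3]=27

Derivation:
vaddr = 89 = 0b01011001
Split: l1_idx=2, l2_idx=3, offset=1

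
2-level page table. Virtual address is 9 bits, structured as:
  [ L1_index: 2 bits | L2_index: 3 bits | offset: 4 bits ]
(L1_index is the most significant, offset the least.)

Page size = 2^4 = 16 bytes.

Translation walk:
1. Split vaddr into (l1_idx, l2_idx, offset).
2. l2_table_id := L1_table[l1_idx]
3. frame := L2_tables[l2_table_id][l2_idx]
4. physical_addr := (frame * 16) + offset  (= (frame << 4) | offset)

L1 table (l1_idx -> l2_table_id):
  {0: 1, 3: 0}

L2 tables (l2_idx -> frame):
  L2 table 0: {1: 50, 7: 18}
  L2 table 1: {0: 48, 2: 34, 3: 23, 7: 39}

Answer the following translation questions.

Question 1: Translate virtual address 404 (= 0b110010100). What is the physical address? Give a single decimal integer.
vaddr = 404 = 0b110010100
Split: l1_idx=3, l2_idx=1, offset=4
L1[3] = 0
L2[0][1] = 50
paddr = 50 * 16 + 4 = 804

Answer: 804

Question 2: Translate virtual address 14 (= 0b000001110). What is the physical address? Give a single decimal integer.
vaddr = 14 = 0b000001110
Split: l1_idx=0, l2_idx=0, offset=14
L1[0] = 1
L2[1][0] = 48
paddr = 48 * 16 + 14 = 782

Answer: 782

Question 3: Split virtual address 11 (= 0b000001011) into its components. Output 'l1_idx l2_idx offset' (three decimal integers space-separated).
Answer: 0 0 11

Derivation:
vaddr = 11 = 0b000001011
  top 2 bits -> l1_idx = 0
  next 3 bits -> l2_idx = 0
  bottom 4 bits -> offset = 11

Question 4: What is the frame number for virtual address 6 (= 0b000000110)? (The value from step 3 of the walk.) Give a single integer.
vaddr = 6: l1_idx=0, l2_idx=0
L1[0] = 1; L2[1][0] = 48

Answer: 48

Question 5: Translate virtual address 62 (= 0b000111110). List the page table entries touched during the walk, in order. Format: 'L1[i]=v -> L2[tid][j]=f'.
vaddr = 62 = 0b000111110
Split: l1_idx=0, l2_idx=3, offset=14

Answer: L1[0]=1 -> L2[1][3]=23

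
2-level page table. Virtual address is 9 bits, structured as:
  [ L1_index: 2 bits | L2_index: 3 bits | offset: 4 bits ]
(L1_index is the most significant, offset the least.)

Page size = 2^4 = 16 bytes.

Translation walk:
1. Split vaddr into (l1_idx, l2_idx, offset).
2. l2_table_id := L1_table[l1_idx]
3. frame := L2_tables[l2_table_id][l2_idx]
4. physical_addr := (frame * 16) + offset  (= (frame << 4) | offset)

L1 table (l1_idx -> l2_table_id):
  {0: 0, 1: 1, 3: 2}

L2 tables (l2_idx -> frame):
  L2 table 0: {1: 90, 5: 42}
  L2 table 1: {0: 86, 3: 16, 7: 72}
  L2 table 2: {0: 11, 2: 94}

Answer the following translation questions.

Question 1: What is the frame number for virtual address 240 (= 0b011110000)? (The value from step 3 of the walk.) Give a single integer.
Answer: 72

Derivation:
vaddr = 240: l1_idx=1, l2_idx=7
L1[1] = 1; L2[1][7] = 72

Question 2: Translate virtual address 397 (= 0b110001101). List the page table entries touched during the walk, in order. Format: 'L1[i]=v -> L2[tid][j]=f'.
Answer: L1[3]=2 -> L2[2][0]=11

Derivation:
vaddr = 397 = 0b110001101
Split: l1_idx=3, l2_idx=0, offset=13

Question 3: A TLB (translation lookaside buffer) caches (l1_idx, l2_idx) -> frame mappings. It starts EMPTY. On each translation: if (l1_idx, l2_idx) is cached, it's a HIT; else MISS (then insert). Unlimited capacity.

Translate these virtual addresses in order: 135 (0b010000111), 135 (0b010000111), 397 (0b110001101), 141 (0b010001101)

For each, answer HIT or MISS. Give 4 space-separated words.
vaddr=135: (1,0) not in TLB -> MISS, insert
vaddr=135: (1,0) in TLB -> HIT
vaddr=397: (3,0) not in TLB -> MISS, insert
vaddr=141: (1,0) in TLB -> HIT

Answer: MISS HIT MISS HIT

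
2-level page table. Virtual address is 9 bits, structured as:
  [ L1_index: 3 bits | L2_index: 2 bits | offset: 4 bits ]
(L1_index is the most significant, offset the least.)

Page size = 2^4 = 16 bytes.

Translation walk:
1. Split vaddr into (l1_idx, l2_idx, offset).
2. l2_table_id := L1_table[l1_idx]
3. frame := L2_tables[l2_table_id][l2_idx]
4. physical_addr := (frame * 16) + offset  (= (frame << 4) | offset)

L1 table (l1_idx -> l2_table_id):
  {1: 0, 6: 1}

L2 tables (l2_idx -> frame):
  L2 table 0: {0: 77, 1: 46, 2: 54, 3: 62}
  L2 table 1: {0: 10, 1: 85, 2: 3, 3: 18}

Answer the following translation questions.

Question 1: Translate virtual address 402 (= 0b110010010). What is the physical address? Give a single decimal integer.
Answer: 1362

Derivation:
vaddr = 402 = 0b110010010
Split: l1_idx=6, l2_idx=1, offset=2
L1[6] = 1
L2[1][1] = 85
paddr = 85 * 16 + 2 = 1362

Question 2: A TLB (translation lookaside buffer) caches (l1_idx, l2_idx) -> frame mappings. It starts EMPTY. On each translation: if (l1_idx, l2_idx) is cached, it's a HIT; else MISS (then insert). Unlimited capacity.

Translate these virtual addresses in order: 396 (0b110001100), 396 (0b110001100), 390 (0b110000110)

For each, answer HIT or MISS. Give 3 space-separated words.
Answer: MISS HIT HIT

Derivation:
vaddr=396: (6,0) not in TLB -> MISS, insert
vaddr=396: (6,0) in TLB -> HIT
vaddr=390: (6,0) in TLB -> HIT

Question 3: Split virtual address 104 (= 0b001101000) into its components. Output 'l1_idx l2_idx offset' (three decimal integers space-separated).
Answer: 1 2 8

Derivation:
vaddr = 104 = 0b001101000
  top 3 bits -> l1_idx = 1
  next 2 bits -> l2_idx = 2
  bottom 4 bits -> offset = 8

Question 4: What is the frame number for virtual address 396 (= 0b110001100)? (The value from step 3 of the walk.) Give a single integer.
Answer: 10

Derivation:
vaddr = 396: l1_idx=6, l2_idx=0
L1[6] = 1; L2[1][0] = 10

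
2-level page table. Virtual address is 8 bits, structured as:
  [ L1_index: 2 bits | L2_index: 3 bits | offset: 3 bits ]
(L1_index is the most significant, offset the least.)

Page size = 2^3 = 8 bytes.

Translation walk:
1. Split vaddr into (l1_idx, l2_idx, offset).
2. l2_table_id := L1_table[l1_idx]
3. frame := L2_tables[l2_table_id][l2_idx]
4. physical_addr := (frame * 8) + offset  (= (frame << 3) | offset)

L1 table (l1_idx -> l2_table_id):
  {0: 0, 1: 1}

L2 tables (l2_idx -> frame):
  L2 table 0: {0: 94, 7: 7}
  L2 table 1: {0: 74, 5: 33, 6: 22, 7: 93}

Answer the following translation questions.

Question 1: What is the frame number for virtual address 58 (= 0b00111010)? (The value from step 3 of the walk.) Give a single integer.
vaddr = 58: l1_idx=0, l2_idx=7
L1[0] = 0; L2[0][7] = 7

Answer: 7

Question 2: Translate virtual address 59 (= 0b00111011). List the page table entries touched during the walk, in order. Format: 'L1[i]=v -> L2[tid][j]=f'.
vaddr = 59 = 0b00111011
Split: l1_idx=0, l2_idx=7, offset=3

Answer: L1[0]=0 -> L2[0][7]=7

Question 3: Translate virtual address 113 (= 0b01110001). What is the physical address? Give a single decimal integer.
vaddr = 113 = 0b01110001
Split: l1_idx=1, l2_idx=6, offset=1
L1[1] = 1
L2[1][6] = 22
paddr = 22 * 8 + 1 = 177

Answer: 177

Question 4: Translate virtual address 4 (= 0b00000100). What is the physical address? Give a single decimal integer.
vaddr = 4 = 0b00000100
Split: l1_idx=0, l2_idx=0, offset=4
L1[0] = 0
L2[0][0] = 94
paddr = 94 * 8 + 4 = 756

Answer: 756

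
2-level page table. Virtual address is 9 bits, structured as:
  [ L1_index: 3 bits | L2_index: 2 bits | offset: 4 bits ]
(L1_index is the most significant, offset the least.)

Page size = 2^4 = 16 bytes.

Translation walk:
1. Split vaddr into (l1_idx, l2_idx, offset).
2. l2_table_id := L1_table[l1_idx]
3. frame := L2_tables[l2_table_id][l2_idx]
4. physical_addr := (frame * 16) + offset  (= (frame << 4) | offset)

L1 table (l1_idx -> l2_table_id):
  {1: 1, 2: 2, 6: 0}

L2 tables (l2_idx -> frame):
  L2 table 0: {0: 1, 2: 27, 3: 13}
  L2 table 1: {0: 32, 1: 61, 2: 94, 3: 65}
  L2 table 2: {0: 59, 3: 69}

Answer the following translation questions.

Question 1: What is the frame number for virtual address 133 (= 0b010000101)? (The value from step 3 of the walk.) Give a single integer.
Answer: 59

Derivation:
vaddr = 133: l1_idx=2, l2_idx=0
L1[2] = 2; L2[2][0] = 59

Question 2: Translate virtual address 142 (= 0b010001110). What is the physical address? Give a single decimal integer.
vaddr = 142 = 0b010001110
Split: l1_idx=2, l2_idx=0, offset=14
L1[2] = 2
L2[2][0] = 59
paddr = 59 * 16 + 14 = 958

Answer: 958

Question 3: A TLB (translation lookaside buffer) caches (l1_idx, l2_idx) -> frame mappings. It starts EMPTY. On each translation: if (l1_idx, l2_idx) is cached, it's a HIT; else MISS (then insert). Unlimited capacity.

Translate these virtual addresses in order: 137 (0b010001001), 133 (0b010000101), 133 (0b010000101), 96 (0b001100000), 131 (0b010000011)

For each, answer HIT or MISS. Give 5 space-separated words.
Answer: MISS HIT HIT MISS HIT

Derivation:
vaddr=137: (2,0) not in TLB -> MISS, insert
vaddr=133: (2,0) in TLB -> HIT
vaddr=133: (2,0) in TLB -> HIT
vaddr=96: (1,2) not in TLB -> MISS, insert
vaddr=131: (2,0) in TLB -> HIT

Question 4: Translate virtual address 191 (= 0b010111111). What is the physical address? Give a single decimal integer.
vaddr = 191 = 0b010111111
Split: l1_idx=2, l2_idx=3, offset=15
L1[2] = 2
L2[2][3] = 69
paddr = 69 * 16 + 15 = 1119

Answer: 1119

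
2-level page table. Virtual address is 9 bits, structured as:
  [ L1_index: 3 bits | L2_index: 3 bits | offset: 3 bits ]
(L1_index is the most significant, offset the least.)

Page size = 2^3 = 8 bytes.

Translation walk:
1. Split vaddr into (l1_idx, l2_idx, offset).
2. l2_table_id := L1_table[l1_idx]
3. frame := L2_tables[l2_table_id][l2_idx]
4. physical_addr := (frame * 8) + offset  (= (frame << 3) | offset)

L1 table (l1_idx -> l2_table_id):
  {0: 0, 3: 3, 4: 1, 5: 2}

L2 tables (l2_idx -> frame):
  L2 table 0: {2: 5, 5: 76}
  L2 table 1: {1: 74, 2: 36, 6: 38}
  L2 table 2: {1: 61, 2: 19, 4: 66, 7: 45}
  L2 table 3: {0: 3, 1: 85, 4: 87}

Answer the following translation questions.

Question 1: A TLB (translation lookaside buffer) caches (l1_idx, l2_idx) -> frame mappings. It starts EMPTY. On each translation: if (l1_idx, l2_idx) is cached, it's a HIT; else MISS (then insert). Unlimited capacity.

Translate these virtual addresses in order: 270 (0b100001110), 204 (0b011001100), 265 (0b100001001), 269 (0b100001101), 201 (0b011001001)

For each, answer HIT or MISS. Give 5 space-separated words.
Answer: MISS MISS HIT HIT HIT

Derivation:
vaddr=270: (4,1) not in TLB -> MISS, insert
vaddr=204: (3,1) not in TLB -> MISS, insert
vaddr=265: (4,1) in TLB -> HIT
vaddr=269: (4,1) in TLB -> HIT
vaddr=201: (3,1) in TLB -> HIT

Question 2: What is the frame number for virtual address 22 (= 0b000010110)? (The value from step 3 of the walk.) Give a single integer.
Answer: 5

Derivation:
vaddr = 22: l1_idx=0, l2_idx=2
L1[0] = 0; L2[0][2] = 5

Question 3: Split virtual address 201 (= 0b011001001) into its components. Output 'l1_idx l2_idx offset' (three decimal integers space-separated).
Answer: 3 1 1

Derivation:
vaddr = 201 = 0b011001001
  top 3 bits -> l1_idx = 3
  next 3 bits -> l2_idx = 1
  bottom 3 bits -> offset = 1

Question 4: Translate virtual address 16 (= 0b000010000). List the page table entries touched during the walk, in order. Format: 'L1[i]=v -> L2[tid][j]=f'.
vaddr = 16 = 0b000010000
Split: l1_idx=0, l2_idx=2, offset=0

Answer: L1[0]=0 -> L2[0][2]=5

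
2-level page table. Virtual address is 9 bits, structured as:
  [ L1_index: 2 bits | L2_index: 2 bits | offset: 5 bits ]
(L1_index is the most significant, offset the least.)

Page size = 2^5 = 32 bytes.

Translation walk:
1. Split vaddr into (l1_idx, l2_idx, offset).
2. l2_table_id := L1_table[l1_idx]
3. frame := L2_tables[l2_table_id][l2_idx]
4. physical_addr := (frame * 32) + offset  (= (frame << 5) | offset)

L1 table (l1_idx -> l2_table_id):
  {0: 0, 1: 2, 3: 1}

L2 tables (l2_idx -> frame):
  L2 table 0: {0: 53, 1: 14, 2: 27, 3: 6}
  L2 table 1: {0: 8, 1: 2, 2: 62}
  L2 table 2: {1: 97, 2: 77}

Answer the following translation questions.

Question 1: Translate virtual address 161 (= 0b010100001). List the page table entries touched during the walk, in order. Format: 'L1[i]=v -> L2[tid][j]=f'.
vaddr = 161 = 0b010100001
Split: l1_idx=1, l2_idx=1, offset=1

Answer: L1[1]=2 -> L2[2][1]=97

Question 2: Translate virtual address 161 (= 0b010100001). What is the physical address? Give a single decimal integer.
Answer: 3105

Derivation:
vaddr = 161 = 0b010100001
Split: l1_idx=1, l2_idx=1, offset=1
L1[1] = 2
L2[2][1] = 97
paddr = 97 * 32 + 1 = 3105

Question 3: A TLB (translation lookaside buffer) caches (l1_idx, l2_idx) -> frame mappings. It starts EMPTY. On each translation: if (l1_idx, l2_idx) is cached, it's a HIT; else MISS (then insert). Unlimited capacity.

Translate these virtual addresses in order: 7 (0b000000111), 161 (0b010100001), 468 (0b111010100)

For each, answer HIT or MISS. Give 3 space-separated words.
vaddr=7: (0,0) not in TLB -> MISS, insert
vaddr=161: (1,1) not in TLB -> MISS, insert
vaddr=468: (3,2) not in TLB -> MISS, insert

Answer: MISS MISS MISS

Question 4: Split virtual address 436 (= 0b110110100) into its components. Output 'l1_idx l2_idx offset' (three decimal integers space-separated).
vaddr = 436 = 0b110110100
  top 2 bits -> l1_idx = 3
  next 2 bits -> l2_idx = 1
  bottom 5 bits -> offset = 20

Answer: 3 1 20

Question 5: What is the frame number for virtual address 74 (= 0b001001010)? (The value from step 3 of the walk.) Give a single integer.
vaddr = 74: l1_idx=0, l2_idx=2
L1[0] = 0; L2[0][2] = 27

Answer: 27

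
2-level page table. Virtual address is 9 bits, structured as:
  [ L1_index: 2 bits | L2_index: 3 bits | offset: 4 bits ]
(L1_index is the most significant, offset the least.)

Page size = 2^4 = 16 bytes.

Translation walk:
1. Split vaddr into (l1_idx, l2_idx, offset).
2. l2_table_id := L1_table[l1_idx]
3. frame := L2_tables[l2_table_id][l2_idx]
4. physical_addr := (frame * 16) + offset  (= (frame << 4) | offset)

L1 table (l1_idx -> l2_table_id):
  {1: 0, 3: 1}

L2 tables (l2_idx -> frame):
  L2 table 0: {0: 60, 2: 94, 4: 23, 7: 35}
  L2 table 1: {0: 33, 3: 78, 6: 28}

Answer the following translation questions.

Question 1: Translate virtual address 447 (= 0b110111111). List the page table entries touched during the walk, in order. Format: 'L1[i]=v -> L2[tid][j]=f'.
Answer: L1[3]=1 -> L2[1][3]=78

Derivation:
vaddr = 447 = 0b110111111
Split: l1_idx=3, l2_idx=3, offset=15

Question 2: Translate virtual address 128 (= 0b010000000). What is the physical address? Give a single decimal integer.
vaddr = 128 = 0b010000000
Split: l1_idx=1, l2_idx=0, offset=0
L1[1] = 0
L2[0][0] = 60
paddr = 60 * 16 + 0 = 960

Answer: 960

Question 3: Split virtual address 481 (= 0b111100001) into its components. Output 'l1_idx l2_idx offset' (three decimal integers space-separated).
vaddr = 481 = 0b111100001
  top 2 bits -> l1_idx = 3
  next 3 bits -> l2_idx = 6
  bottom 4 bits -> offset = 1

Answer: 3 6 1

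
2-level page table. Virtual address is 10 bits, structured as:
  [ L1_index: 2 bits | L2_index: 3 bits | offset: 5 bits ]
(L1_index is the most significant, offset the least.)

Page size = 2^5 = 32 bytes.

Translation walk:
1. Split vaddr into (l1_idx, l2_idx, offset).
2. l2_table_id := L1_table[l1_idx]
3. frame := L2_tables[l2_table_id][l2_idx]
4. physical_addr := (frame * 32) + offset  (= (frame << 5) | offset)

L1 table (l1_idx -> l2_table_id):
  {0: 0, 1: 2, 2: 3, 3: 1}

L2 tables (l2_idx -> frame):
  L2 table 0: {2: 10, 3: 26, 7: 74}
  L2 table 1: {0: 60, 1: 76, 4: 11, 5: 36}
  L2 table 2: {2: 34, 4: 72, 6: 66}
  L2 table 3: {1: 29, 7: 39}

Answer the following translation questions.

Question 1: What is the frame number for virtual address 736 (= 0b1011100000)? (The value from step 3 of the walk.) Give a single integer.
vaddr = 736: l1_idx=2, l2_idx=7
L1[2] = 3; L2[3][7] = 39

Answer: 39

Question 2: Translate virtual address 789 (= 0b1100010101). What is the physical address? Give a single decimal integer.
Answer: 1941

Derivation:
vaddr = 789 = 0b1100010101
Split: l1_idx=3, l2_idx=0, offset=21
L1[3] = 1
L2[1][0] = 60
paddr = 60 * 32 + 21 = 1941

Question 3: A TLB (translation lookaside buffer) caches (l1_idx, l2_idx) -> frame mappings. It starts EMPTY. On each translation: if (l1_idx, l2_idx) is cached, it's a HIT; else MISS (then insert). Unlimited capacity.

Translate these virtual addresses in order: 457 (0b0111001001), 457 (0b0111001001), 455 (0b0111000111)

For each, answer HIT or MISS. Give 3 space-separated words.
Answer: MISS HIT HIT

Derivation:
vaddr=457: (1,6) not in TLB -> MISS, insert
vaddr=457: (1,6) in TLB -> HIT
vaddr=455: (1,6) in TLB -> HIT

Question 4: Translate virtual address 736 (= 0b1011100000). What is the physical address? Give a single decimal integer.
Answer: 1248

Derivation:
vaddr = 736 = 0b1011100000
Split: l1_idx=2, l2_idx=7, offset=0
L1[2] = 3
L2[3][7] = 39
paddr = 39 * 32 + 0 = 1248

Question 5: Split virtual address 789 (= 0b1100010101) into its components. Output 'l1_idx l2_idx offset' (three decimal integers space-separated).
Answer: 3 0 21

Derivation:
vaddr = 789 = 0b1100010101
  top 2 bits -> l1_idx = 3
  next 3 bits -> l2_idx = 0
  bottom 5 bits -> offset = 21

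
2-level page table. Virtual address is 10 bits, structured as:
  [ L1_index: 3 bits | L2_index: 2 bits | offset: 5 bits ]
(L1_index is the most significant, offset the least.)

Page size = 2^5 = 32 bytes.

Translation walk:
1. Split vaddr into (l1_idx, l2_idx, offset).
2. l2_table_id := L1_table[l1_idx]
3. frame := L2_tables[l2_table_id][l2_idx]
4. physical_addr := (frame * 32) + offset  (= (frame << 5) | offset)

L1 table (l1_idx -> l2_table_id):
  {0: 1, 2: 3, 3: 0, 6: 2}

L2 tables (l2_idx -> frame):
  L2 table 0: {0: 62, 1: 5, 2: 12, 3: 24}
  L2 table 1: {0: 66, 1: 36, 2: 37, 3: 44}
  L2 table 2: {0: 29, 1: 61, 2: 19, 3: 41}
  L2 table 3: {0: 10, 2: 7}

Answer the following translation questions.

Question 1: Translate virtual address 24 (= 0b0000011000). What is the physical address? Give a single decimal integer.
Answer: 2136

Derivation:
vaddr = 24 = 0b0000011000
Split: l1_idx=0, l2_idx=0, offset=24
L1[0] = 1
L2[1][0] = 66
paddr = 66 * 32 + 24 = 2136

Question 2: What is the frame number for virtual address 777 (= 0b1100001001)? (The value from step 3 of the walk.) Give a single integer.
vaddr = 777: l1_idx=6, l2_idx=0
L1[6] = 2; L2[2][0] = 29

Answer: 29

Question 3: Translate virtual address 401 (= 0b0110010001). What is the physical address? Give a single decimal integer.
vaddr = 401 = 0b0110010001
Split: l1_idx=3, l2_idx=0, offset=17
L1[3] = 0
L2[0][0] = 62
paddr = 62 * 32 + 17 = 2001

Answer: 2001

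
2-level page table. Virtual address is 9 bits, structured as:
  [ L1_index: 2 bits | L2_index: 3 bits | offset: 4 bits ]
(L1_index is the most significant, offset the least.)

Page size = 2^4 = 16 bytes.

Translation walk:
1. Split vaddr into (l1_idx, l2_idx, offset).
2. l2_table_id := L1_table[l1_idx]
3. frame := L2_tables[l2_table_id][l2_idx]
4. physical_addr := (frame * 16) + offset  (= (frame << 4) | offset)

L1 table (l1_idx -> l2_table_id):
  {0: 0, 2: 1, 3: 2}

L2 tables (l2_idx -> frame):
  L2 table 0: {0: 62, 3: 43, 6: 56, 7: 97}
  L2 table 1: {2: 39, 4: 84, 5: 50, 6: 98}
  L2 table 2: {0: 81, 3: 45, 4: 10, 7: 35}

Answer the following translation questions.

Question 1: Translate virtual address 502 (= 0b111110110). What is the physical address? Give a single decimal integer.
Answer: 566

Derivation:
vaddr = 502 = 0b111110110
Split: l1_idx=3, l2_idx=7, offset=6
L1[3] = 2
L2[2][7] = 35
paddr = 35 * 16 + 6 = 566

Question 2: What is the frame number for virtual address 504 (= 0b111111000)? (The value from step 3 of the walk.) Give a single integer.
vaddr = 504: l1_idx=3, l2_idx=7
L1[3] = 2; L2[2][7] = 35

Answer: 35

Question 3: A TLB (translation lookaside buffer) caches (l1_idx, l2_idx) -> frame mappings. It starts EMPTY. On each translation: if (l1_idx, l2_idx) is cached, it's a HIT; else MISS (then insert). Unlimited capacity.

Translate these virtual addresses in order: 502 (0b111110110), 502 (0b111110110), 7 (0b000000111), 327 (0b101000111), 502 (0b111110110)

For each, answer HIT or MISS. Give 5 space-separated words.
Answer: MISS HIT MISS MISS HIT

Derivation:
vaddr=502: (3,7) not in TLB -> MISS, insert
vaddr=502: (3,7) in TLB -> HIT
vaddr=7: (0,0) not in TLB -> MISS, insert
vaddr=327: (2,4) not in TLB -> MISS, insert
vaddr=502: (3,7) in TLB -> HIT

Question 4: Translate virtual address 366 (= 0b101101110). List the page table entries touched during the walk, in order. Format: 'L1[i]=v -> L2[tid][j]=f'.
Answer: L1[2]=1 -> L2[1][6]=98

Derivation:
vaddr = 366 = 0b101101110
Split: l1_idx=2, l2_idx=6, offset=14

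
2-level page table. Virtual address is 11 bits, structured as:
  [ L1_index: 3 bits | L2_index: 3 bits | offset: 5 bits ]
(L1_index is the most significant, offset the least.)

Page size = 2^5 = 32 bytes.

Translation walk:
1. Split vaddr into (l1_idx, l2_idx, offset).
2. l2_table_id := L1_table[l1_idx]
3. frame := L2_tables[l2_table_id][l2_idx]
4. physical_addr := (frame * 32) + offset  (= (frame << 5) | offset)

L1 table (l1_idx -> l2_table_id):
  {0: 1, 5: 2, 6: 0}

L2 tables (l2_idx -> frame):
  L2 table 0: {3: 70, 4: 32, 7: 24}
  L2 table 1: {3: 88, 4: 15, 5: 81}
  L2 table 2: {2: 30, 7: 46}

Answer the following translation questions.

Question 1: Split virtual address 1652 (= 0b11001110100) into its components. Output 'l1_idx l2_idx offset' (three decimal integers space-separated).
vaddr = 1652 = 0b11001110100
  top 3 bits -> l1_idx = 6
  next 3 bits -> l2_idx = 3
  bottom 5 bits -> offset = 20

Answer: 6 3 20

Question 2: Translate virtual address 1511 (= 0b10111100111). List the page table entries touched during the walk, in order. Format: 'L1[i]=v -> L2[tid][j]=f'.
vaddr = 1511 = 0b10111100111
Split: l1_idx=5, l2_idx=7, offset=7

Answer: L1[5]=2 -> L2[2][7]=46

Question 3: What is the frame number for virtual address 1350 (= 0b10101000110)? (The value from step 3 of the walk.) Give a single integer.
vaddr = 1350: l1_idx=5, l2_idx=2
L1[5] = 2; L2[2][2] = 30

Answer: 30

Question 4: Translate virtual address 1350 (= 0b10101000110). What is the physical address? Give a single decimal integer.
Answer: 966

Derivation:
vaddr = 1350 = 0b10101000110
Split: l1_idx=5, l2_idx=2, offset=6
L1[5] = 2
L2[2][2] = 30
paddr = 30 * 32 + 6 = 966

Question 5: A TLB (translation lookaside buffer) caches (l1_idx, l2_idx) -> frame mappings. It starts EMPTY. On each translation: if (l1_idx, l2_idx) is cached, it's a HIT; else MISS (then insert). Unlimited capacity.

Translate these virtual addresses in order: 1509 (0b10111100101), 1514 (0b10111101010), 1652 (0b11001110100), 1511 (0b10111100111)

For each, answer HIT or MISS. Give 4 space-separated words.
Answer: MISS HIT MISS HIT

Derivation:
vaddr=1509: (5,7) not in TLB -> MISS, insert
vaddr=1514: (5,7) in TLB -> HIT
vaddr=1652: (6,3) not in TLB -> MISS, insert
vaddr=1511: (5,7) in TLB -> HIT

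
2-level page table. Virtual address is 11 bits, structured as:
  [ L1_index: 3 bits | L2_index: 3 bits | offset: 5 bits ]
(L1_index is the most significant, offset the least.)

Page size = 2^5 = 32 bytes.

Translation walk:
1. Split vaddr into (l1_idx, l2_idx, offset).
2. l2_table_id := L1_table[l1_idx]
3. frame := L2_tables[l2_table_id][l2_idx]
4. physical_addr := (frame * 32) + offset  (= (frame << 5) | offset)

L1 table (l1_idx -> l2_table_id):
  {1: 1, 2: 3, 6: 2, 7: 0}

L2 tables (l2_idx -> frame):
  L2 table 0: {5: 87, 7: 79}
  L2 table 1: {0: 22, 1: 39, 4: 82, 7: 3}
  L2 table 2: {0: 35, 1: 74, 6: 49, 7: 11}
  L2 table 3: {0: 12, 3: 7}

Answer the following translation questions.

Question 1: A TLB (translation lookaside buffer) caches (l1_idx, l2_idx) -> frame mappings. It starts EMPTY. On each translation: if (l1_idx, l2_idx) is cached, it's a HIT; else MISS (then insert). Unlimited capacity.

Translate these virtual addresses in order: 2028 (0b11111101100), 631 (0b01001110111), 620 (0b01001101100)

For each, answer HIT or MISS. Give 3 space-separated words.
vaddr=2028: (7,7) not in TLB -> MISS, insert
vaddr=631: (2,3) not in TLB -> MISS, insert
vaddr=620: (2,3) in TLB -> HIT

Answer: MISS MISS HIT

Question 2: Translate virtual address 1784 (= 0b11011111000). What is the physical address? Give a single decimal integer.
vaddr = 1784 = 0b11011111000
Split: l1_idx=6, l2_idx=7, offset=24
L1[6] = 2
L2[2][7] = 11
paddr = 11 * 32 + 24 = 376

Answer: 376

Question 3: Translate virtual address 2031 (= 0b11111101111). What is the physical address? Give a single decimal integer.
Answer: 2543

Derivation:
vaddr = 2031 = 0b11111101111
Split: l1_idx=7, l2_idx=7, offset=15
L1[7] = 0
L2[0][7] = 79
paddr = 79 * 32 + 15 = 2543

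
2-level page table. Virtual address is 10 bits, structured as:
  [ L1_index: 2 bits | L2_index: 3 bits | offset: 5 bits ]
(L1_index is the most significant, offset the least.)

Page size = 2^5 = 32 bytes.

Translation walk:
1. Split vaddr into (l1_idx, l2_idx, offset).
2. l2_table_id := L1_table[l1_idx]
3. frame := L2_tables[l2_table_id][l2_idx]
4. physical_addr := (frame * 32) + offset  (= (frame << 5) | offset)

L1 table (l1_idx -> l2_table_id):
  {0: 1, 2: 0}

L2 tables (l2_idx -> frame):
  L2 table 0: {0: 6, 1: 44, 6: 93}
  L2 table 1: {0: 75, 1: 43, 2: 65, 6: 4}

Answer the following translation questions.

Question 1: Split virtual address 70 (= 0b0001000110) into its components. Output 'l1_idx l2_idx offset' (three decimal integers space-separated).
vaddr = 70 = 0b0001000110
  top 2 bits -> l1_idx = 0
  next 3 bits -> l2_idx = 2
  bottom 5 bits -> offset = 6

Answer: 0 2 6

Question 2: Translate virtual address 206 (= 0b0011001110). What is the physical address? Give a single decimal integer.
Answer: 142

Derivation:
vaddr = 206 = 0b0011001110
Split: l1_idx=0, l2_idx=6, offset=14
L1[0] = 1
L2[1][6] = 4
paddr = 4 * 32 + 14 = 142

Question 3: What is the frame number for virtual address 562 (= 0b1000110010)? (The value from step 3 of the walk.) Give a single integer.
vaddr = 562: l1_idx=2, l2_idx=1
L1[2] = 0; L2[0][1] = 44

Answer: 44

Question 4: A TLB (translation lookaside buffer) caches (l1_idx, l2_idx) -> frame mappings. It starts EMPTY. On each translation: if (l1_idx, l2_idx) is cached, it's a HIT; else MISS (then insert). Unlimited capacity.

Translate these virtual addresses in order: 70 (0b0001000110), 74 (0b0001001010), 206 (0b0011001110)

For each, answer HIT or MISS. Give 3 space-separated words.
vaddr=70: (0,2) not in TLB -> MISS, insert
vaddr=74: (0,2) in TLB -> HIT
vaddr=206: (0,6) not in TLB -> MISS, insert

Answer: MISS HIT MISS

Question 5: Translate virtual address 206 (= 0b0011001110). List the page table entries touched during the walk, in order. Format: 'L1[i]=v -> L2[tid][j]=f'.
vaddr = 206 = 0b0011001110
Split: l1_idx=0, l2_idx=6, offset=14

Answer: L1[0]=1 -> L2[1][6]=4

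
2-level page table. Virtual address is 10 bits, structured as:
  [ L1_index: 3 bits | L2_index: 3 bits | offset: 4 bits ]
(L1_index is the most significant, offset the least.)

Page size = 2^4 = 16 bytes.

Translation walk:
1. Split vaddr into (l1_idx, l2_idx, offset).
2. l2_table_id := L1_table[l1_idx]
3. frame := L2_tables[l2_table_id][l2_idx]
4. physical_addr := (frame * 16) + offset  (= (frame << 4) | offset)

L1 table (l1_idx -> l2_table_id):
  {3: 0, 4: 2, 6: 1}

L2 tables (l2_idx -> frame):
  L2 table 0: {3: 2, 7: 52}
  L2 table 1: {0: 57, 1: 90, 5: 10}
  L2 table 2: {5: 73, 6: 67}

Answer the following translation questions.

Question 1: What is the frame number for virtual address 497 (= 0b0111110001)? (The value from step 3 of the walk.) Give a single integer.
vaddr = 497: l1_idx=3, l2_idx=7
L1[3] = 0; L2[0][7] = 52

Answer: 52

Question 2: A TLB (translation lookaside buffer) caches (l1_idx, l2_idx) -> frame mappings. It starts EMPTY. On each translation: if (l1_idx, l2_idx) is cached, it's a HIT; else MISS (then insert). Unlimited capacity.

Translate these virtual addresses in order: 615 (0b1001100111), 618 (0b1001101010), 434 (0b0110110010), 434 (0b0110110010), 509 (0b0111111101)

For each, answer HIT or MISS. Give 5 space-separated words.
vaddr=615: (4,6) not in TLB -> MISS, insert
vaddr=618: (4,6) in TLB -> HIT
vaddr=434: (3,3) not in TLB -> MISS, insert
vaddr=434: (3,3) in TLB -> HIT
vaddr=509: (3,7) not in TLB -> MISS, insert

Answer: MISS HIT MISS HIT MISS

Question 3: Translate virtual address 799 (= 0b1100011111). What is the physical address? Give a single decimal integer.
vaddr = 799 = 0b1100011111
Split: l1_idx=6, l2_idx=1, offset=15
L1[6] = 1
L2[1][1] = 90
paddr = 90 * 16 + 15 = 1455

Answer: 1455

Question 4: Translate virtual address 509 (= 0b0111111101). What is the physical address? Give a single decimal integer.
Answer: 845

Derivation:
vaddr = 509 = 0b0111111101
Split: l1_idx=3, l2_idx=7, offset=13
L1[3] = 0
L2[0][7] = 52
paddr = 52 * 16 + 13 = 845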